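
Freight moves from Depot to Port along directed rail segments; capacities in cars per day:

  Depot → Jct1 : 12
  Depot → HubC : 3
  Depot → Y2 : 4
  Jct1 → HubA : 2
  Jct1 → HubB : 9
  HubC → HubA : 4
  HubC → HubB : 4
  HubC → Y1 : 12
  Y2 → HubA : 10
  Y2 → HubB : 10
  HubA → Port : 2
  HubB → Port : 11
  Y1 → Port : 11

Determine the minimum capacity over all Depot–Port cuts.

16

Augment Depot→Jct1→HubA→Port: bottleneck 2, flow now 2.
Augment Depot→Jct1→HubB→Port: bottleneck 9, flow now 11.
Augment Depot→HubC→HubB→Port: bottleneck 2, flow now 13.
Augment Depot→HubC→Y1→Port: bottleneck 1, flow now 14.
Augment Depot→Y2→HubB→HubC→Y1→Port: bottleneck 2, flow now 16. (uses reverse residual edge)
No augmenting path remains; maximum flow = 16.
By max-flow min-cut, the minimum cut capacity equals the max flow.
In the residual graph, reachable from Depot: {Depot, Jct1, Y2, HubA, HubB}.
Min-cut edges: Depot→HubC (3), HubA→Port (2), HubB→Port (11); capacity 3 + 2 + 11 = 16.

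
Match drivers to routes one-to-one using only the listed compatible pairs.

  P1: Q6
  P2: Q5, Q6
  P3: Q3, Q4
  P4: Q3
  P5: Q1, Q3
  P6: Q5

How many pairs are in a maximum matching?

5

Unit-capacity flow: source→left, listed edges, right→sink; max matching = max flow.
Augmenting path P1→Q6 (+1); matched 1.
Augmenting path P2→Q5 (+1); matched 2.
Augmenting path P3→Q3 (+1); matched 3.
Augmenting path P5→Q1 (+1); matched 4.
Augmenting path P4→Q3→P3→Q4 (+1); matched 5.
No augmenting path remains; maximum matching = 5.
König certificate: {P3, P4, P5, Q5, Q6} is a vertex cover of size 5 (every listed pair touches it), so no matching can be larger.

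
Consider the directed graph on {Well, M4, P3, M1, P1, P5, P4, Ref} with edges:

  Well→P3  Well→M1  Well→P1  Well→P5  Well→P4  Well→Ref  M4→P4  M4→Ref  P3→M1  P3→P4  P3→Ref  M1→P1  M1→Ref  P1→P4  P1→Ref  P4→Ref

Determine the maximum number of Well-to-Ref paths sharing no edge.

5

Assign every edge capacity 1; by Menger, the answer equals the max flow.
Path Well→Ref (+1); total 1.
Path Well→P3→Ref (+1); total 2.
Path Well→M1→Ref (+1); total 3.
Path Well→P1→Ref (+1); total 4.
Path Well→P4→Ref (+1); total 5.
No residual Well→Ref path; max flow = 5.
Certifying cut of size 5: {Well→M1, Well→P1, Well→P3, Well→P4, Well→Ref}.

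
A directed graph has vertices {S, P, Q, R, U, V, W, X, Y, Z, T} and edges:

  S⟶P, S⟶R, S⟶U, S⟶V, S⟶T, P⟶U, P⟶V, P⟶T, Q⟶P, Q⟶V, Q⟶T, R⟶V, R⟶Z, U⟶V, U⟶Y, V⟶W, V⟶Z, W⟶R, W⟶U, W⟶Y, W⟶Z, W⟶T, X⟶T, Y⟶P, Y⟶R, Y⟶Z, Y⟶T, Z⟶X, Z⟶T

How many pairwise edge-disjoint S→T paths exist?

5

Assign every edge capacity 1; by Menger, the answer equals the max flow.
Path S→T (+1); total 1.
Path S→P→T (+1); total 2.
Path S→R→Z→T (+1); total 3.
Path S→U→Y→T (+1); total 4.
Path S→V→W→T (+1); total 5.
No residual S→T path; max flow = 5.
Certifying cut of size 5: {S→P, S→R, S→T, S→U, S→V}.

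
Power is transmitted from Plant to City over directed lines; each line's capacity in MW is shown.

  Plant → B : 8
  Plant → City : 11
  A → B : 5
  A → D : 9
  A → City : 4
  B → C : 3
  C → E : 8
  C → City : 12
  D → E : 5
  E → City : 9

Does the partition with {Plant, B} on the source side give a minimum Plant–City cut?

Yes — it is a minimum cut (capacity 14).

Given cut capacity: 11 + 3 = 14.
Augment Plant→City: bottleneck 11, flow now 11.
Augment Plant→B→C→City: bottleneck 3, flow now 14.
No augmenting path remains; maximum flow = 14.
Cut capacity 14 equals the max flow, so it is a minimum cut.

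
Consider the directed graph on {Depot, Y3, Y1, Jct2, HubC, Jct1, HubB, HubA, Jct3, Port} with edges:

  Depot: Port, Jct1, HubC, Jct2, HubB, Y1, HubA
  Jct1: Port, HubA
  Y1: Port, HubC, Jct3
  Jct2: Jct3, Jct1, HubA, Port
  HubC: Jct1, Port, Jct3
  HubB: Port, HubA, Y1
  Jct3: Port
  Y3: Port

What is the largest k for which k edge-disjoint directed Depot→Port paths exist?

6

Assign every edge capacity 1; by Menger, the answer equals the max flow.
Path Depot→Port (+1); total 1.
Path Depot→Y1→Port (+1); total 2.
Path Depot→Jct2→Port (+1); total 3.
Path Depot→HubC→Port (+1); total 4.
Path Depot→Jct1→Port (+1); total 5.
Path Depot→HubB→Port (+1); total 6.
No residual Depot→Port path; max flow = 6.
Certifying cut of size 6: {Depot→HubB, Depot→HubC, Depot→Jct1, Depot→Jct2, Depot→Port, Depot→Y1}.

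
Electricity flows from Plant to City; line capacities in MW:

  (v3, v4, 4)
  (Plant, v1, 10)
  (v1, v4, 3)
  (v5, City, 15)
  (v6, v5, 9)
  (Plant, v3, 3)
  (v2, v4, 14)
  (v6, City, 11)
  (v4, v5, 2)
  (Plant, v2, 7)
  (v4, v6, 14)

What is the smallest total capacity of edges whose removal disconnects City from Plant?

13

Augment Plant→v1→v4→v5→City: bottleneck 2, flow now 2.
Augment Plant→v1→v4→v6→City: bottleneck 1, flow now 3.
Augment Plant→v2→v4→v6→City: bottleneck 7, flow now 10.
Augment Plant→v3→v4→v6→City: bottleneck 3, flow now 13.
No augmenting path remains; maximum flow = 13.
By max-flow min-cut, the minimum cut capacity equals the max flow.
In the residual graph, reachable from Plant: {Plant, v1}.
Min-cut edges: Plant→v2 (7), Plant→v3 (3), v1→v4 (3); capacity 7 + 3 + 3 = 13.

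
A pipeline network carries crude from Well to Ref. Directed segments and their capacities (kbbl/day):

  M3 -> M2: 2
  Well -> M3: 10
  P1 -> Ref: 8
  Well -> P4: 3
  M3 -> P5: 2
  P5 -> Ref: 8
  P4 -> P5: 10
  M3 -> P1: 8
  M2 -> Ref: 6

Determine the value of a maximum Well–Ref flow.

Augment Well→P4→P5→Ref: bottleneck 3, flow now 3.
Augment Well→M3→P5→Ref: bottleneck 2, flow now 5.
Augment Well→M3→P1→Ref: bottleneck 8, flow now 13.
No augmenting path remains; maximum flow = 13.
In the residual graph, reachable from Well: {Well}.
Min-cut edges: Well→P4 (3), Well→M3 (10); capacity 3 + 10 = 13.
This cut is saturated, so no flow can exceed 13.

13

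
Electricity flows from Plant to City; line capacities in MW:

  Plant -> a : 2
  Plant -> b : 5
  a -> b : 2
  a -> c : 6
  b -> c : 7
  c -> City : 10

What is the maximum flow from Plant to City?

Augment Plant→a→c→City: bottleneck 2, flow now 2.
Augment Plant→b→c→City: bottleneck 5, flow now 7.
No augmenting path remains; maximum flow = 7.
In the residual graph, reachable from Plant: {Plant}.
Min-cut edges: Plant→a (2), Plant→b (5); capacity 2 + 5 = 7.
This cut is saturated, so no flow can exceed 7.

7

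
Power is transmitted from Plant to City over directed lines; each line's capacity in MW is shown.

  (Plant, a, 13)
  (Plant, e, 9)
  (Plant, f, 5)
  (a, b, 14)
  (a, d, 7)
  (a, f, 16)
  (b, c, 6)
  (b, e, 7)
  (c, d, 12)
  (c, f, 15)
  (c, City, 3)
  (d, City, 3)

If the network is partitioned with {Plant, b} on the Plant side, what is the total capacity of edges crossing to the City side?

Edges leaving {Plant, b}: Plant→a (13), Plant→e (9), Plant→f (5), b→c (6), b→e (7).
Cut capacity = 13 + 9 + 5 + 6 + 7 = 40.

40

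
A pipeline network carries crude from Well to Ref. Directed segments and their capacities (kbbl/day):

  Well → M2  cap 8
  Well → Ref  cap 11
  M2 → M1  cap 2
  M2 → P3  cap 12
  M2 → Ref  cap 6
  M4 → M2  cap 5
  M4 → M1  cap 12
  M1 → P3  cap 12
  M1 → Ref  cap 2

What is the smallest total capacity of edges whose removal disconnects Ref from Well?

19

Augment Well→Ref: bottleneck 11, flow now 11.
Augment Well→M2→Ref: bottleneck 6, flow now 17.
Augment Well→M2→M1→Ref: bottleneck 2, flow now 19.
No augmenting path remains; maximum flow = 19.
By max-flow min-cut, the minimum cut capacity equals the max flow.
In the residual graph, reachable from Well: {Well}.
Min-cut edges: Well→M2 (8), Well→Ref (11); capacity 8 + 11 = 19.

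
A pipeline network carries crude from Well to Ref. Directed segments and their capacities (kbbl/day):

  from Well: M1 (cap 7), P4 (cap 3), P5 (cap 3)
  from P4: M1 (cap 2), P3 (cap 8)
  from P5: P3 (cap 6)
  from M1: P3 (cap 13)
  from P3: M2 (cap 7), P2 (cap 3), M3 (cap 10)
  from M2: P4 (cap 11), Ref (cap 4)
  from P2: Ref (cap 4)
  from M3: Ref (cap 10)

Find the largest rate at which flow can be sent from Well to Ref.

Augment Well→P4→P3→M2→Ref: bottleneck 3, flow now 3.
Augment Well→P5→P3→M2→Ref: bottleneck 1, flow now 4.
Augment Well→P5→P3→P2→Ref: bottleneck 2, flow now 6.
Augment Well→M1→P3→P2→Ref: bottleneck 1, flow now 7.
Augment Well→M1→P3→M3→Ref: bottleneck 6, flow now 13.
No augmenting path remains; maximum flow = 13.
In the residual graph, reachable from Well: {Well}.
Min-cut edges: Well→P4 (3), Well→P5 (3), Well→M1 (7); capacity 3 + 3 + 7 = 13.
This cut is saturated, so no flow can exceed 13.

13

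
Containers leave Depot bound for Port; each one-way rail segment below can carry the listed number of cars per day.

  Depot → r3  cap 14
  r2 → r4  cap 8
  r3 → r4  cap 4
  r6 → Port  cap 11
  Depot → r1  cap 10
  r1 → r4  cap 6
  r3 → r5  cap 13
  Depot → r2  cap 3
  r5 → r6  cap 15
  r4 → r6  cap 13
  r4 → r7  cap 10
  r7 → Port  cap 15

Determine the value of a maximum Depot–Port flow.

21

Augment Depot→r1→r4→r6→Port: bottleneck 6, flow now 6.
Augment Depot→r2→r4→r6→Port: bottleneck 3, flow now 9.
Augment Depot→r3→r4→r6→Port: bottleneck 2, flow now 11.
Augment Depot→r3→r4→r7→Port: bottleneck 2, flow now 13.
Augment Depot→r3→r5→r6→r4→r7→Port: bottleneck 8, flow now 21. (uses reverse residual edge)
No augmenting path remains; maximum flow = 21.
In the residual graph, reachable from Depot: {Depot, r1, r2, r3, r4, r5, r6}.
Min-cut edges: r4→r7 (10), r6→Port (11); capacity 10 + 11 = 21.
This cut is saturated, so no flow can exceed 21.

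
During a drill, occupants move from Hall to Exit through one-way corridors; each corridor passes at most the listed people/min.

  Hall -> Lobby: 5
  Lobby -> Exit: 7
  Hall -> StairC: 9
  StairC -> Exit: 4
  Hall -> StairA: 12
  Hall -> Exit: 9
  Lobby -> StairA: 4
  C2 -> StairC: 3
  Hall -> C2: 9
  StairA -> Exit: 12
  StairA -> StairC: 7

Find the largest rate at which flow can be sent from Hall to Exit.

30

Augment Hall→Exit: bottleneck 9, flow now 9.
Augment Hall→Lobby→Exit: bottleneck 5, flow now 14.
Augment Hall→StairA→Exit: bottleneck 12, flow now 26.
Augment Hall→StairC→Exit: bottleneck 4, flow now 30.
No augmenting path remains; maximum flow = 30.
In the residual graph, reachable from Hall: {Hall, C2, StairC}.
Min-cut edges: Hall→Lobby (5), Hall→StairA (12), Hall→Exit (9), StairC→Exit (4); capacity 5 + 12 + 9 + 4 = 30.
This cut is saturated, so no flow can exceed 30.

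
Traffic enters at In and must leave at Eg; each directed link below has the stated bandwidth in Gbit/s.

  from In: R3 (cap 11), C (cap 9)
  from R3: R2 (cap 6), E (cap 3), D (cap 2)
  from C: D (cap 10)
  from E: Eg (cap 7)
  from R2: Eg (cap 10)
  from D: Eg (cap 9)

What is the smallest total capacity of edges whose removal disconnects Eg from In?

Augment In→R3→E→Eg: bottleneck 3, flow now 3.
Augment In→R3→R2→Eg: bottleneck 6, flow now 9.
Augment In→R3→D→Eg: bottleneck 2, flow now 11.
Augment In→C→D→Eg: bottleneck 7, flow now 18.
No augmenting path remains; maximum flow = 18.
By max-flow min-cut, the minimum cut capacity equals the max flow.
In the residual graph, reachable from In: {In, R3, C, D}.
Min-cut edges: R3→E (3), R3→R2 (6), D→Eg (9); capacity 3 + 6 + 9 = 18.

18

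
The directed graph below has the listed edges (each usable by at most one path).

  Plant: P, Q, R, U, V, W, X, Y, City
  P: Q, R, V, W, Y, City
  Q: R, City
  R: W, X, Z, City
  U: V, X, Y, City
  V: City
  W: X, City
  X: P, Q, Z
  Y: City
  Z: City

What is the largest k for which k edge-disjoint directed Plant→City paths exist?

9

Assign every edge capacity 1; by Menger, the answer equals the max flow.
Path Plant→City (+1); total 1.
Path Plant→P→City (+1); total 2.
Path Plant→Q→City (+1); total 3.
Path Plant→R→City (+1); total 4.
Path Plant→U→City (+1); total 5.
Path Plant→V→City (+1); total 6.
Path Plant→W→City (+1); total 7.
Path Plant→Y→City (+1); total 8.
Path Plant→X→Z→City (+1); total 9.
No residual Plant→City path; max flow = 9.
Certifying cut of size 9: {Plant→City, Plant→P, Plant→Q, Plant→R, Plant→U, Plant→V, Plant→W, Plant→X, Plant→Y}.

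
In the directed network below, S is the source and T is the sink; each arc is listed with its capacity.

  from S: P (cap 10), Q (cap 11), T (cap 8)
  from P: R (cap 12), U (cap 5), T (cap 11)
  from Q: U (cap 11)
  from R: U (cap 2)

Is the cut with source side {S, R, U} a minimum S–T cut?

No — its capacity is 29, but the minimum cut has capacity 18.

Given cut capacity: 10 + 11 + 8 = 29.
Augment S→T: bottleneck 8, flow now 8.
Augment S→P→T: bottleneck 10, flow now 18.
No augmenting path remains; maximum flow = 18.
In the residual graph, reachable from S: {S, Q, U}.
Min-cut edges: S→P (10), S→T (8); capacity 10 + 8 = 18.
Cut capacity 29 exceeds the max flow 18, so it is not minimum.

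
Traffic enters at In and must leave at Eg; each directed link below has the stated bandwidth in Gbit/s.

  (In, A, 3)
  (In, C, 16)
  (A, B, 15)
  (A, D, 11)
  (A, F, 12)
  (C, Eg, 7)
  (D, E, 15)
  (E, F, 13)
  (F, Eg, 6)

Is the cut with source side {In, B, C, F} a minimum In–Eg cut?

Given cut capacity: 3 + 7 + 6 = 16.
Augment In→C→Eg: bottleneck 7, flow now 7.
Augment In→A→F→Eg: bottleneck 3, flow now 10.
No augmenting path remains; maximum flow = 10.
In the residual graph, reachable from In: {In, C}.
Min-cut edges: In→A (3), C→Eg (7); capacity 3 + 7 = 10.
Cut capacity 16 exceeds the max flow 10, so it is not minimum.

No — its capacity is 16, but the minimum cut has capacity 10.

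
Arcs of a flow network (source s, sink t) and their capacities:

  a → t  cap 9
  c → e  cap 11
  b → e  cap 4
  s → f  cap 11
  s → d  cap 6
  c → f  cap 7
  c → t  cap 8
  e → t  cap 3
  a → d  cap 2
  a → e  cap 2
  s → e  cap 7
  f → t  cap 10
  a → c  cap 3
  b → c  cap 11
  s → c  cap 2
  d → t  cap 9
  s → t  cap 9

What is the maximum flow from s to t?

Augment s→t: bottleneck 9, flow now 9.
Augment s→c→t: bottleneck 2, flow now 11.
Augment s→d→t: bottleneck 6, flow now 17.
Augment s→e→t: bottleneck 3, flow now 20.
Augment s→f→t: bottleneck 10, flow now 30.
No augmenting path remains; maximum flow = 30.
In the residual graph, reachable from s: {s, e, f}.
Min-cut edges: s→c (2), s→d (6), s→t (9), e→t (3), f→t (10); capacity 2 + 6 + 9 + 3 + 10 = 30.
This cut is saturated, so no flow can exceed 30.

30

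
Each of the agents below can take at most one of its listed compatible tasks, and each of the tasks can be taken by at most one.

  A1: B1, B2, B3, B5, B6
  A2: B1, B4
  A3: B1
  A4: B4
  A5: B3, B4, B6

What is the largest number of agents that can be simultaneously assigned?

4

Unit-capacity flow: source→left, listed edges, right→sink; max matching = max flow.
Augmenting path A1→B1 (+1); matched 1.
Augmenting path A2→B4 (+1); matched 2.
Augmenting path A5→B3 (+1); matched 3.
Augmenting path A3→B1→A1→B2 (+1); matched 4.
No augmenting path remains; maximum matching = 4.
König certificate: {A1, A5, B1, B4} is a vertex cover of size 4 (every listed pair touches it), so no matching can be larger.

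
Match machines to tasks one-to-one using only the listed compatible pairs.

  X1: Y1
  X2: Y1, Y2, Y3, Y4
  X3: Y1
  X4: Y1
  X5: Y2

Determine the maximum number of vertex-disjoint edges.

Unit-capacity flow: source→left, listed edges, right→sink; max matching = max flow.
Augmenting path X1→Y1 (+1); matched 1.
Augmenting path X2→Y2 (+1); matched 2.
Augmenting path X5→Y2→X2→Y3 (+1); matched 3.
No augmenting path remains; maximum matching = 3.
König certificate: {X2, X5, Y1} is a vertex cover of size 3 (every listed pair touches it), so no matching can be larger.

3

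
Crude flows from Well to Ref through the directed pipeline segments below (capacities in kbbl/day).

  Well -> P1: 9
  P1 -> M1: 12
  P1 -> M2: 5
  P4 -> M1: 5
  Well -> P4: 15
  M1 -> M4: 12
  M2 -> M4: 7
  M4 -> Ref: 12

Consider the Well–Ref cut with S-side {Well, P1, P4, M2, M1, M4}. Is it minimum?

Given cut capacity: 12 = 12.
Augment Well→P1→M2→M4→Ref: bottleneck 5, flow now 5.
Augment Well→P1→M1→M4→Ref: bottleneck 4, flow now 9.
Augment Well→P4→M1→M4→Ref: bottleneck 3, flow now 12.
No augmenting path remains; maximum flow = 12.
Cut capacity 12 equals the max flow, so it is a minimum cut.

Yes — it is a minimum cut (capacity 12).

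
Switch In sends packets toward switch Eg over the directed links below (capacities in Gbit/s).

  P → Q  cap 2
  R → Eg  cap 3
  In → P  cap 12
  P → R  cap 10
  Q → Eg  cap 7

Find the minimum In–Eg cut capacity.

Augment In→P→Q→Eg: bottleneck 2, flow now 2.
Augment In→P→R→Eg: bottleneck 3, flow now 5.
No augmenting path remains; maximum flow = 5.
By max-flow min-cut, the minimum cut capacity equals the max flow.
In the residual graph, reachable from In: {In, P, R}.
Min-cut edges: P→Q (2), R→Eg (3); capacity 2 + 3 = 5.

5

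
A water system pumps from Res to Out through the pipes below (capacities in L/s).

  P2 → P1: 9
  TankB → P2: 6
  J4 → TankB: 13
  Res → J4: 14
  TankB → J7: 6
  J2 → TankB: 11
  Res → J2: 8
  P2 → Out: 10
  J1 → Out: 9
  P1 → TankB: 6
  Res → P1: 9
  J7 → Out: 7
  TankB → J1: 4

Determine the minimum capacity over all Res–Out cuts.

16

Augment Res→J4→TankB→J7→Out: bottleneck 6, flow now 6.
Augment Res→J4→TankB→J1→Out: bottleneck 4, flow now 10.
Augment Res→J4→TankB→P2→Out: bottleneck 3, flow now 13.
Augment Res→P1→TankB→P2→Out: bottleneck 3, flow now 16.
No augmenting path remains; maximum flow = 16.
By max-flow min-cut, the minimum cut capacity equals the max flow.
In the residual graph, reachable from Res: {Res, J4, P1, J2, TankB}.
Min-cut edges: TankB→J7 (6), TankB→J1 (4), TankB→P2 (6); capacity 6 + 4 + 6 = 16.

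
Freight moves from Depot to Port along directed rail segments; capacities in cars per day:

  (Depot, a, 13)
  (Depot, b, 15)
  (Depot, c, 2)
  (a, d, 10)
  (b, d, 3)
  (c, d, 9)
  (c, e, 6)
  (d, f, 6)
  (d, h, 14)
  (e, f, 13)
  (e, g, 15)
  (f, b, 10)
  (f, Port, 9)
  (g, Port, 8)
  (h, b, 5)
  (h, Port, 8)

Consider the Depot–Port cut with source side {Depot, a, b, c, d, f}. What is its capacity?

Edges leaving {Depot, a, b, c, d, f}: c→e (6), d→h (14), f→Port (9).
Cut capacity = 6 + 14 + 9 = 29.

29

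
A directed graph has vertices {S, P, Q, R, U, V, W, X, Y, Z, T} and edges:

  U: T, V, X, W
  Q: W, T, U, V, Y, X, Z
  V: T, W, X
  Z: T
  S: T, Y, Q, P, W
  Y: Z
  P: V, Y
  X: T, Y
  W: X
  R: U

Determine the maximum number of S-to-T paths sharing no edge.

5

Assign every edge capacity 1; by Menger, the answer equals the max flow.
Path S→T (+1); total 1.
Path S→Q→T (+1); total 2.
Path S→P→V→T (+1); total 3.
Path S→W→X→T (+1); total 4.
Path S→Y→Z→T (+1); total 5.
No residual S→T path; max flow = 5.
Certifying cut of size 5: {S→P, S→Q, S→T, S→W, S→Y}.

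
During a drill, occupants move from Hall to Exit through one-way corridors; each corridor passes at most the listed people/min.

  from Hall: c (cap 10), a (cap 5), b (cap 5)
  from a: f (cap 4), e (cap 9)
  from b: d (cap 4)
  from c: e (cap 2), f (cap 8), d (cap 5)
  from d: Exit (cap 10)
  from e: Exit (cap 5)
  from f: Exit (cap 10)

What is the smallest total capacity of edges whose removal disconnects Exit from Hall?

19

Augment Hall→a→e→Exit: bottleneck 5, flow now 5.
Augment Hall→b→d→Exit: bottleneck 4, flow now 9.
Augment Hall→c→d→Exit: bottleneck 5, flow now 14.
Augment Hall→c→f→Exit: bottleneck 5, flow now 19.
No augmenting path remains; maximum flow = 19.
By max-flow min-cut, the minimum cut capacity equals the max flow.
In the residual graph, reachable from Hall: {Hall, b}.
Min-cut edges: Hall→a (5), Hall→c (10), b→d (4); capacity 5 + 10 + 4 = 19.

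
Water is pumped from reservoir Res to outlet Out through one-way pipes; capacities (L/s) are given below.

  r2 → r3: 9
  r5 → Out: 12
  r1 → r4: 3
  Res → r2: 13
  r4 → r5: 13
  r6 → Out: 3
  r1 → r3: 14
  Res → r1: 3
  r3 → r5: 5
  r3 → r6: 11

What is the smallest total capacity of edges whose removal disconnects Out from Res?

11

Augment Res→r1→r3→r5→Out: bottleneck 3, flow now 3.
Augment Res→r2→r3→r5→Out: bottleneck 2, flow now 5.
Augment Res→r2→r3→r6→Out: bottleneck 3, flow now 8.
Augment Res→r2→r3→r1→r4→r5→Out: bottleneck 3, flow now 11. (uses reverse residual edge)
No augmenting path remains; maximum flow = 11.
By max-flow min-cut, the minimum cut capacity equals the max flow.
In the residual graph, reachable from Res: {Res, r2, r3, r6}.
Min-cut edges: Res→r1 (3), r3→r5 (5), r6→Out (3); capacity 3 + 5 + 3 = 11.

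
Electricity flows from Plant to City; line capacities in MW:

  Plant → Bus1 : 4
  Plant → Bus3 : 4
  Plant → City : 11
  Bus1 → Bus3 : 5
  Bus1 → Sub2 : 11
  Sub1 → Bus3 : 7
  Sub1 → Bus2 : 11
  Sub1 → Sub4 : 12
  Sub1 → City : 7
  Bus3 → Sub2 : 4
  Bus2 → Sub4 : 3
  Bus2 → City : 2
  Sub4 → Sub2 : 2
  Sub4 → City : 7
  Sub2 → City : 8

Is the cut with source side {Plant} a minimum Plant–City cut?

Given cut capacity: 4 + 4 + 11 = 19.
Augment Plant→City: bottleneck 11, flow now 11.
Augment Plant→Bus1→Sub2→City: bottleneck 4, flow now 15.
Augment Plant→Bus3→Sub2→City: bottleneck 4, flow now 19.
No augmenting path remains; maximum flow = 19.
Cut capacity 19 equals the max flow, so it is a minimum cut.

Yes — it is a minimum cut (capacity 19).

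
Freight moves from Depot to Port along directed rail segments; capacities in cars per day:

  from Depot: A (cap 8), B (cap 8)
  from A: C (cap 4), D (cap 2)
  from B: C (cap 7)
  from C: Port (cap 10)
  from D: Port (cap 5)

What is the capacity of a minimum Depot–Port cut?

12

Augment Depot→A→C→Port: bottleneck 4, flow now 4.
Augment Depot→A→D→Port: bottleneck 2, flow now 6.
Augment Depot→B→C→Port: bottleneck 6, flow now 12.
No augmenting path remains; maximum flow = 12.
By max-flow min-cut, the minimum cut capacity equals the max flow.
In the residual graph, reachable from Depot: {Depot, A, B, C}.
Min-cut edges: A→D (2), C→Port (10); capacity 2 + 10 = 12.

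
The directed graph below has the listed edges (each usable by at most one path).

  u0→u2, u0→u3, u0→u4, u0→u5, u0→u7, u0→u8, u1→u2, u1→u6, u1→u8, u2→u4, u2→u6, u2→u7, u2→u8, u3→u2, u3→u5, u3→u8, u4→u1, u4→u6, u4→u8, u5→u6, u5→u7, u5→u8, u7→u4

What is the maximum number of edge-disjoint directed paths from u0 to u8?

6

Assign every edge capacity 1; by Menger, the answer equals the max flow.
Path u0→u8 (+1); total 1.
Path u0→u2→u8 (+1); total 2.
Path u0→u3→u8 (+1); total 3.
Path u0→u4→u8 (+1); total 4.
Path u0→u5→u8 (+1); total 5.
Path u0→u7→u4→u1→u8 (+1); total 6.
No residual u0→u8 path; max flow = 6.
Certifying cut of size 6: {u0→u2, u0→u3, u0→u4, u0→u5, u0→u7, u0→u8}.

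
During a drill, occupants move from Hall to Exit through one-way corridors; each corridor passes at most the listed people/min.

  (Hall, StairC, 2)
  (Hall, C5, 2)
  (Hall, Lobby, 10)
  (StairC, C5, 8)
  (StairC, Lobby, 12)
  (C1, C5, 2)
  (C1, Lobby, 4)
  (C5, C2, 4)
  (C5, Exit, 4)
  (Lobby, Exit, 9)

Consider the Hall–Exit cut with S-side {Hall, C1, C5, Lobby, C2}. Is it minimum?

Given cut capacity: 2 + 4 + 9 = 15.
Augment Hall→C5→Exit: bottleneck 2, flow now 2.
Augment Hall→Lobby→Exit: bottleneck 9, flow now 11.
Augment Hall→StairC→C5→Exit: bottleneck 2, flow now 13.
No augmenting path remains; maximum flow = 13.
In the residual graph, reachable from Hall: {Hall, Lobby}.
Min-cut edges: Hall→StairC (2), Hall→C5 (2), Lobby→Exit (9); capacity 2 + 2 + 9 = 13.
Cut capacity 15 exceeds the max flow 13, so it is not minimum.

No — its capacity is 15, but the minimum cut has capacity 13.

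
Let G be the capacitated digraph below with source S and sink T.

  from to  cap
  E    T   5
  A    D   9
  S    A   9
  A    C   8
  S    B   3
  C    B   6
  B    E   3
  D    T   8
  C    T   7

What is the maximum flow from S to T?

Augment S→A→C→T: bottleneck 7, flow now 7.
Augment S→A→D→T: bottleneck 2, flow now 9.
Augment S→B→E→T: bottleneck 3, flow now 12.
No augmenting path remains; maximum flow = 12.
In the residual graph, reachable from S: {S}.
Min-cut edges: S→A (9), S→B (3); capacity 9 + 3 = 12.
This cut is saturated, so no flow can exceed 12.

12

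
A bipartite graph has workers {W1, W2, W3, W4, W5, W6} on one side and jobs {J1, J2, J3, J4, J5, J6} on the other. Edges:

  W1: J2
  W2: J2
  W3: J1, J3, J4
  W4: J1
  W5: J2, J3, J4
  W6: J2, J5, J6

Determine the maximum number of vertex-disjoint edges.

Unit-capacity flow: source→left, listed edges, right→sink; max matching = max flow.
Augmenting path W1→J2 (+1); matched 1.
Augmenting path W3→J1 (+1); matched 2.
Augmenting path W5→J3 (+1); matched 3.
Augmenting path W6→J5 (+1); matched 4.
Augmenting path W4→J1→W3→J4 (+1); matched 5.
No augmenting path remains; maximum matching = 5.
König certificate: {W3, W4, W5, W6, J2} is a vertex cover of size 5 (every listed pair touches it), so no matching can be larger.

5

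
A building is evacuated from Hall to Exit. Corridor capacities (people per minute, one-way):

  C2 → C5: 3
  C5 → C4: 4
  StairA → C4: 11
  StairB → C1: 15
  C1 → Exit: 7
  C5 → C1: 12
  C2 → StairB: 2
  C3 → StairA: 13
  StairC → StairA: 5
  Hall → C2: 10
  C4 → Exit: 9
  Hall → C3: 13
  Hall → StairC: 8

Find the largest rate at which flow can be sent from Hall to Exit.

Augment Hall→StairC→StairA→C4→Exit: bottleneck 5, flow now 5.
Augment Hall→C3→StairA→C4→Exit: bottleneck 4, flow now 9.
Augment Hall→C2→C5→C1→Exit: bottleneck 3, flow now 12.
Augment Hall→C2→StairB→C1→Exit: bottleneck 2, flow now 14.
No augmenting path remains; maximum flow = 14.
In the residual graph, reachable from Hall: {Hall, StairC, C3, C2, StairA, C4}.
Min-cut edges: C2→C5 (3), C2→StairB (2), C4→Exit (9); capacity 3 + 2 + 9 = 14.
This cut is saturated, so no flow can exceed 14.

14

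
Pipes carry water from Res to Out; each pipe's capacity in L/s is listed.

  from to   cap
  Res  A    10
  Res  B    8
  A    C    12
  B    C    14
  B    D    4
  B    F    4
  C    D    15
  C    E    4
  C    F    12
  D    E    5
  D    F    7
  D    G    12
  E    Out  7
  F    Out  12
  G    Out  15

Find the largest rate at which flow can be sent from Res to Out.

Augment Res→B→F→Out: bottleneck 4, flow now 4.
Augment Res→A→C→E→Out: bottleneck 4, flow now 8.
Augment Res→A→C→F→Out: bottleneck 6, flow now 14.
Augment Res→B→C→F→Out: bottleneck 2, flow now 16.
Augment Res→B→D→E→Out: bottleneck 2, flow now 18.
No augmenting path remains; maximum flow = 18.
In the residual graph, reachable from Res: {Res}.
Min-cut edges: Res→A (10), Res→B (8); capacity 10 + 8 = 18.
This cut is saturated, so no flow can exceed 18.

18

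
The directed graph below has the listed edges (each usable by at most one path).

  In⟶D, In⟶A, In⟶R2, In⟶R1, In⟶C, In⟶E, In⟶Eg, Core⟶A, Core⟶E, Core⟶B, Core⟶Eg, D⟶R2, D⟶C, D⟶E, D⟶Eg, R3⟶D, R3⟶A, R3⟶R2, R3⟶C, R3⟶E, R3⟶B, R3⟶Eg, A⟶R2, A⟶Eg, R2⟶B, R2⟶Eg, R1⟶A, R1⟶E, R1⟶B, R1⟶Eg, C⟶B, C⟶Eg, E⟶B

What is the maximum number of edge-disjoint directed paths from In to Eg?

Assign every edge capacity 1; by Menger, the answer equals the max flow.
Path In→Eg (+1); total 1.
Path In→D→Eg (+1); total 2.
Path In→A→Eg (+1); total 3.
Path In→R2→Eg (+1); total 4.
Path In→R1→Eg (+1); total 5.
Path In→C→Eg (+1); total 6.
No residual In→Eg path; max flow = 6.
Certifying cut of size 6: {In→A, In→C, In→D, In→Eg, In→R1, In→R2}.

6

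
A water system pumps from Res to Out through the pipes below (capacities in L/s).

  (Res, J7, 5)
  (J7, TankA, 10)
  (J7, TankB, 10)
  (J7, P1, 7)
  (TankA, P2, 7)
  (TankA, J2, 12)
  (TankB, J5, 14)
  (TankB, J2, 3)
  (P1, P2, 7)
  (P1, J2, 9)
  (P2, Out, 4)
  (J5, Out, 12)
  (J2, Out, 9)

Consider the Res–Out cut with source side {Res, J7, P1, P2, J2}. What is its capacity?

Edges leaving {Res, J7, P1, P2, J2}: J7→TankA (10), J7→TankB (10), P2→Out (4), J2→Out (9).
Cut capacity = 10 + 10 + 4 + 9 = 33.

33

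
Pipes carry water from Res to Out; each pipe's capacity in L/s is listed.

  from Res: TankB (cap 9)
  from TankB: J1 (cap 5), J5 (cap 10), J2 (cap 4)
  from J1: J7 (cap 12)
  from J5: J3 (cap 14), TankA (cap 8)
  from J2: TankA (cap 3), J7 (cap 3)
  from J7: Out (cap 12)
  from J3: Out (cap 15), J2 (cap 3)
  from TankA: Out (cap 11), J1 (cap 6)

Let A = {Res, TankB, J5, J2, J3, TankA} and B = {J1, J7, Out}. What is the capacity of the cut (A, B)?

40

Edges leaving {Res, TankB, J5, J2, J3, TankA}: TankB→J1 (5), J2→J7 (3), J3→Out (15), TankA→J1 (6), TankA→Out (11).
Cut capacity = 5 + 3 + 15 + 6 + 11 = 40.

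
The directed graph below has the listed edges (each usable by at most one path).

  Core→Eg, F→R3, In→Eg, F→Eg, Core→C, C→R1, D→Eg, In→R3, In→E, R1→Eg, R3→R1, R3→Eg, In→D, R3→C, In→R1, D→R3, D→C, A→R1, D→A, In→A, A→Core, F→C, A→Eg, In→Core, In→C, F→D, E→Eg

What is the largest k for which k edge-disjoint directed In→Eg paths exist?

7

Assign every edge capacity 1; by Menger, the answer equals the max flow.
Path In→Eg (+1); total 1.
Path In→D→Eg (+1); total 2.
Path In→A→Eg (+1); total 3.
Path In→R3→Eg (+1); total 4.
Path In→E→Eg (+1); total 5.
Path In→R1→Eg (+1); total 6.
Path In→Core→Eg (+1); total 7.
No residual In→Eg path; max flow = 7.
Certifying cut of size 7: {In→A, In→Core, In→D, In→E, In→Eg, In→R3, R1→Eg}.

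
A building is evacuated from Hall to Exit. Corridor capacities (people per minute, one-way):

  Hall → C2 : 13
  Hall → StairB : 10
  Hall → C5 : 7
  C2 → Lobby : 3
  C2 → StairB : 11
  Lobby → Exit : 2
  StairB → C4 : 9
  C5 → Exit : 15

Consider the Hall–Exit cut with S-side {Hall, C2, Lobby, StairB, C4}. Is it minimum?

Given cut capacity: 7 + 2 = 9.
Augment Hall→C5→Exit: bottleneck 7, flow now 7.
Augment Hall→C2→Lobby→Exit: bottleneck 2, flow now 9.
No augmenting path remains; maximum flow = 9.
Cut capacity 9 equals the max flow, so it is a minimum cut.

Yes — it is a minimum cut (capacity 9).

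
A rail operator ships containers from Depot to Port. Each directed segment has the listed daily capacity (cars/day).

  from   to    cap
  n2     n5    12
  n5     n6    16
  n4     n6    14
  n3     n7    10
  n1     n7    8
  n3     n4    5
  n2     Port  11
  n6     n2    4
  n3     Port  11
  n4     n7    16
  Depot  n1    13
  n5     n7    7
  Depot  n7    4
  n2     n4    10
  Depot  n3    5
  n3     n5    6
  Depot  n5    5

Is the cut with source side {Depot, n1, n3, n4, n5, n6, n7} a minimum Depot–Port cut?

Given cut capacity: 11 + 4 = 15.
Augment Depot→n3→Port: bottleneck 5, flow now 5.
Augment Depot→n5→n6→n2→Port: bottleneck 4, flow now 9.
No augmenting path remains; maximum flow = 9.
In the residual graph, reachable from Depot: {Depot, n1, n5, n6, n7}.
Min-cut edges: Depot→n3 (5), n6→n2 (4); capacity 5 + 4 = 9.
Cut capacity 15 exceeds the max flow 9, so it is not minimum.

No — its capacity is 15, but the minimum cut has capacity 9.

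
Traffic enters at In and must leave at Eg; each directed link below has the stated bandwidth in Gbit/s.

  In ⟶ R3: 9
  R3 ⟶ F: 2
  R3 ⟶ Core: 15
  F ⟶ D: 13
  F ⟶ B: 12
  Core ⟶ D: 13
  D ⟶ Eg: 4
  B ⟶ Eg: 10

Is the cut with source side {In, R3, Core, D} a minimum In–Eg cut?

Given cut capacity: 2 + 4 = 6.
Augment In→R3→F→D→Eg: bottleneck 2, flow now 2.
Augment In→R3→Core→D→Eg: bottleneck 2, flow now 4.
Augment In→R3→Core→D→F→B→Eg: bottleneck 2, flow now 6. (uses reverse residual edge)
No augmenting path remains; maximum flow = 6.
Cut capacity 6 equals the max flow, so it is a minimum cut.

Yes — it is a minimum cut (capacity 6).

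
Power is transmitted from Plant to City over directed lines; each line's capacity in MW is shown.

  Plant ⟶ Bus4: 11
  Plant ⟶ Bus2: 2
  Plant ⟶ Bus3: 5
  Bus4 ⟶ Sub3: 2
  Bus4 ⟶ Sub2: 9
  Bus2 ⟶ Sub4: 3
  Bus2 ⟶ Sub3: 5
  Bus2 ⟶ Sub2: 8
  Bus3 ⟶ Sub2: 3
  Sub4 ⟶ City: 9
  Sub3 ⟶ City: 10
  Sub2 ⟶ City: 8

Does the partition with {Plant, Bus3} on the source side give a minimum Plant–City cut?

Given cut capacity: 11 + 2 + 3 = 16.
Augment Plant→Bus4→Sub3→City: bottleneck 2, flow now 2.
Augment Plant→Bus4→Sub2→City: bottleneck 8, flow now 10.
Augment Plant→Bus2→Sub4→City: bottleneck 2, flow now 12.
No augmenting path remains; maximum flow = 12.
In the residual graph, reachable from Plant: {Plant, Bus4, Bus3, Sub2}.
Min-cut edges: Plant→Bus2 (2), Bus4→Sub3 (2), Sub2→City (8); capacity 2 + 2 + 8 = 12.
Cut capacity 16 exceeds the max flow 12, so it is not minimum.

No — its capacity is 16, but the minimum cut has capacity 12.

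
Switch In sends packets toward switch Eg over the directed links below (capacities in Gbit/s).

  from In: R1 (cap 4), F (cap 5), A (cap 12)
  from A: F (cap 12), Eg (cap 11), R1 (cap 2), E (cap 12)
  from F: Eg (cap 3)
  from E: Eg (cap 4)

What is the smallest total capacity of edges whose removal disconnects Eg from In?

15

Augment In→A→Eg: bottleneck 11, flow now 11.
Augment In→F→Eg: bottleneck 3, flow now 14.
Augment In→A→E→Eg: bottleneck 1, flow now 15.
No augmenting path remains; maximum flow = 15.
By max-flow min-cut, the minimum cut capacity equals the max flow.
In the residual graph, reachable from In: {In, F, R1}.
Min-cut edges: In→A (12), F→Eg (3); capacity 12 + 3 = 15.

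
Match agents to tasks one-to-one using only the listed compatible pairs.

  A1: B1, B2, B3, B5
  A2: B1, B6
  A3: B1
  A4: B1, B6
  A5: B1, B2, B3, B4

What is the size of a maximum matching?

4

Unit-capacity flow: source→left, listed edges, right→sink; max matching = max flow.
Augmenting path A1→B1 (+1); matched 1.
Augmenting path A2→B6 (+1); matched 2.
Augmenting path A5→B2 (+1); matched 3.
Augmenting path A3→B1→A1→B3 (+1); matched 4.
No augmenting path remains; maximum matching = 4.
König certificate: {A1, A5, B1, B6} is a vertex cover of size 4 (every listed pair touches it), so no matching can be larger.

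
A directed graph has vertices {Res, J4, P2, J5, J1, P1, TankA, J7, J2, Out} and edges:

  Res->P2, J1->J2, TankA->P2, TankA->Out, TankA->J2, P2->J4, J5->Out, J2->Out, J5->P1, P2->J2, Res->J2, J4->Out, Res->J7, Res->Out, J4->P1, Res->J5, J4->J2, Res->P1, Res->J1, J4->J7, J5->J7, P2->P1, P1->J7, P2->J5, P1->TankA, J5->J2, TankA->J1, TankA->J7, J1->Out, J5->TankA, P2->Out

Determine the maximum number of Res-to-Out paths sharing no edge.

Assign every edge capacity 1; by Menger, the answer equals the max flow.
Path Res→Out (+1); total 1.
Path Res→P2→Out (+1); total 2.
Path Res→J5→Out (+1); total 3.
Path Res→J1→Out (+1); total 4.
Path Res→J2→Out (+1); total 5.
Path Res→P1→TankA→Out (+1); total 6.
No residual Res→Out path; max flow = 6.
Certifying cut of size 6: {Res→J1, Res→J2, Res→J5, Res→Out, Res→P1, Res→P2}.

6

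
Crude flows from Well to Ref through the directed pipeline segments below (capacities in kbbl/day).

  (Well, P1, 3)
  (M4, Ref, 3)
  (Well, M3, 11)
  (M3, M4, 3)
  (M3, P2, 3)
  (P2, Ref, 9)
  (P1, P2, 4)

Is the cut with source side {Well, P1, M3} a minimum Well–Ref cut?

Given cut capacity: 4 + 3 + 3 = 10.
Augment Well→P1→P2→Ref: bottleneck 3, flow now 3.
Augment Well→M3→M4→Ref: bottleneck 3, flow now 6.
Augment Well→M3→P2→Ref: bottleneck 3, flow now 9.
No augmenting path remains; maximum flow = 9.
In the residual graph, reachable from Well: {Well, M3}.
Min-cut edges: Well→P1 (3), M3→M4 (3), M3→P2 (3); capacity 3 + 3 + 3 = 9.
Cut capacity 10 exceeds the max flow 9, so it is not minimum.

No — its capacity is 10, but the minimum cut has capacity 9.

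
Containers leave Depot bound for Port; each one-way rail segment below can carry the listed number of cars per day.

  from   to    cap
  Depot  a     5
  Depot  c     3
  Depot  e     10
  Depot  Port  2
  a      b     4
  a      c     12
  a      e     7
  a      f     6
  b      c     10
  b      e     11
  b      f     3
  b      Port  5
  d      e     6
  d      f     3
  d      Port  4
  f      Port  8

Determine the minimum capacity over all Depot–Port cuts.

Augment Depot→Port: bottleneck 2, flow now 2.
Augment Depot→a→b→Port: bottleneck 4, flow now 6.
Augment Depot→a→f→Port: bottleneck 1, flow now 7.
No augmenting path remains; maximum flow = 7.
By max-flow min-cut, the minimum cut capacity equals the max flow.
In the residual graph, reachable from Depot: {Depot, c, e}.
Min-cut edges: Depot→a (5), Depot→Port (2); capacity 5 + 2 = 7.

7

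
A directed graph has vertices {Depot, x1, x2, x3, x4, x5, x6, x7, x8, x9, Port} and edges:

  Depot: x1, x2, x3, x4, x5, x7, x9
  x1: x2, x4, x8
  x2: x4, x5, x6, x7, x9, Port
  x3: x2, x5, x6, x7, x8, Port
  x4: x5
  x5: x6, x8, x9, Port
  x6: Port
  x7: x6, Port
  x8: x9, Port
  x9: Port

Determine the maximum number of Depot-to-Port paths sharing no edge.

7

Assign every edge capacity 1; by Menger, the answer equals the max flow.
Path Depot→x2→Port (+1); total 1.
Path Depot→x3→Port (+1); total 2.
Path Depot→x5→Port (+1); total 3.
Path Depot→x7→Port (+1); total 4.
Path Depot→x9→Port (+1); total 5.
Path Depot→x1→x8→Port (+1); total 6.
Path Depot→x4→x5→x6→Port (+1); total 7.
No residual Depot→Port path; max flow = 7.
Certifying cut of size 7: {Depot→x1, Depot→x2, Depot→x3, Depot→x4, Depot→x5, Depot→x7, Depot→x9}.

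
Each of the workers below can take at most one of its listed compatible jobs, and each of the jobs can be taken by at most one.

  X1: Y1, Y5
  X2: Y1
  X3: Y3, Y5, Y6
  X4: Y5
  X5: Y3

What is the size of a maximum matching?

Unit-capacity flow: source→left, listed edges, right→sink; max matching = max flow.
Augmenting path X1→Y1 (+1); matched 1.
Augmenting path X3→Y3 (+1); matched 2.
Augmenting path X4→Y5 (+1); matched 3.
Augmenting path X5→Y3→X3→Y6 (+1); matched 4.
No augmenting path remains; maximum matching = 4.
König certificate: {X3, X5, Y1, Y5} is a vertex cover of size 4 (every listed pair touches it), so no matching can be larger.

4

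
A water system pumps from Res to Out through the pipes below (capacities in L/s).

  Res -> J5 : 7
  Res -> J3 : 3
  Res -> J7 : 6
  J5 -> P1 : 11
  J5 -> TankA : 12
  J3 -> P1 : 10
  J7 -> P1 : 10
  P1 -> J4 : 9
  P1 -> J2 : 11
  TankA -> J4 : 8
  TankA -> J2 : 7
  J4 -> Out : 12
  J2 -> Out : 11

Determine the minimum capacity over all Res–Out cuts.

16

Augment Res→J5→P1→J4→Out: bottleneck 7, flow now 7.
Augment Res→J3→P1→J4→Out: bottleneck 2, flow now 9.
Augment Res→J3→P1→J2→Out: bottleneck 1, flow now 10.
Augment Res→J7→P1→J2→Out: bottleneck 6, flow now 16.
No augmenting path remains; maximum flow = 16.
By max-flow min-cut, the minimum cut capacity equals the max flow.
In the residual graph, reachable from Res: {Res}.
Min-cut edges: Res→J5 (7), Res→J3 (3), Res→J7 (6); capacity 7 + 3 + 6 = 16.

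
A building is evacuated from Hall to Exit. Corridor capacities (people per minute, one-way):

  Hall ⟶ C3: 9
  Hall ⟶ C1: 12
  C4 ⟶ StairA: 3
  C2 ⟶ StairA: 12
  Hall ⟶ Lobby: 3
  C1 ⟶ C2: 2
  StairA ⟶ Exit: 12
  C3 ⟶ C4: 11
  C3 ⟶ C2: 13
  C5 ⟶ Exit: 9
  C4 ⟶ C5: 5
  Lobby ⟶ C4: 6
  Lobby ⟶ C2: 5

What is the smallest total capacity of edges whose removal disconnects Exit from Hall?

14

Augment Hall→C3→C4→C5→Exit: bottleneck 5, flow now 5.
Augment Hall→C3→C4→StairA→Exit: bottleneck 3, flow now 8.
Augment Hall→C3→C2→StairA→Exit: bottleneck 1, flow now 9.
Augment Hall→Lobby→C2→StairA→Exit: bottleneck 3, flow now 12.
Augment Hall→C1→C2→StairA→Exit: bottleneck 2, flow now 14.
No augmenting path remains; maximum flow = 14.
By max-flow min-cut, the minimum cut capacity equals the max flow.
In the residual graph, reachable from Hall: {Hall, C1}.
Min-cut edges: Hall→C3 (9), Hall→Lobby (3), C1→C2 (2); capacity 9 + 3 + 2 = 14.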